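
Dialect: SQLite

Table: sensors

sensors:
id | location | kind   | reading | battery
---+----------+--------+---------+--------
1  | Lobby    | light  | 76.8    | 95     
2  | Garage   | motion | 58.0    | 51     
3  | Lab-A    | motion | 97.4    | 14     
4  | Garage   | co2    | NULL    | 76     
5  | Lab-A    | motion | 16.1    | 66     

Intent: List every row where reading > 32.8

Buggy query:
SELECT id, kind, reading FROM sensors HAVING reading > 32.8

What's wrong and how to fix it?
Bug: This is a non-aggregate query (no GROUP BY, no aggregates), so in SQLite the HAVING clause is invalid here; a row-level condition belongs in WHERE

Fix: Use WHERE for row-level filtering

Corrected query:
SELECT id, kind, reading FROM sensors WHERE reading > 32.8

Result:
id | kind   | reading
---+--------+--------
1  | light  | 76.8   
2  | motion | 58     
3  | motion | 97.4   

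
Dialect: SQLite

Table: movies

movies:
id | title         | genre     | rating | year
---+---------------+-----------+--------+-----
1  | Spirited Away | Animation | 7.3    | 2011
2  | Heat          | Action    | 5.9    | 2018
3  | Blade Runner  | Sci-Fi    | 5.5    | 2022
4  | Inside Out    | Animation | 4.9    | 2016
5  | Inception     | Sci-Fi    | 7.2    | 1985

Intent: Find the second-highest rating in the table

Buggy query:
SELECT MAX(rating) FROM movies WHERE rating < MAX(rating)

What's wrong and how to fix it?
Bug: MAX(rating) on the right of the comparison is an aggregate-in-WHERE error

Fix: Put the inner MAX in a scalar subquery

Corrected query:
SELECT MAX(rating) FROM movies WHERE rating < (SELECT MAX(rating) FROM movies)

Result:
MAX(rating)
-----------
7.2        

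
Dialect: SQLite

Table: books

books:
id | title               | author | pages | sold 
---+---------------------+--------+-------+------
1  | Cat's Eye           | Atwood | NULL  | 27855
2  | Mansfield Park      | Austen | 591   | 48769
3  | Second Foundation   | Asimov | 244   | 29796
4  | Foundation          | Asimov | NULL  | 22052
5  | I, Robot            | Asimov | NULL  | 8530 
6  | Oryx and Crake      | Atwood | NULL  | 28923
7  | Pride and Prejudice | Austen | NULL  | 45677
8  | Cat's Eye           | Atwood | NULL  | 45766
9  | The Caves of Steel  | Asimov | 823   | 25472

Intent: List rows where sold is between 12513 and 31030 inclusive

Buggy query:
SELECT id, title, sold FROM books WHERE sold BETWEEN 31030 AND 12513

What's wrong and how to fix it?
Bug: BETWEEN expects the lower bound first; with 31030 AND 12513 the range is empty

Fix: Write BETWEEN 12513 AND 31030

Corrected query:
SELECT id, title, sold FROM books WHERE sold BETWEEN 12513 AND 31030

Result:
id | title              | sold 
---+--------------------+------
1  | Cat's Eye          | 27855
3  | Second Foundation  | 29796
4  | Foundation         | 22052
6  | Oryx and Crake     | 28923
9  | The Caves of Steel | 25472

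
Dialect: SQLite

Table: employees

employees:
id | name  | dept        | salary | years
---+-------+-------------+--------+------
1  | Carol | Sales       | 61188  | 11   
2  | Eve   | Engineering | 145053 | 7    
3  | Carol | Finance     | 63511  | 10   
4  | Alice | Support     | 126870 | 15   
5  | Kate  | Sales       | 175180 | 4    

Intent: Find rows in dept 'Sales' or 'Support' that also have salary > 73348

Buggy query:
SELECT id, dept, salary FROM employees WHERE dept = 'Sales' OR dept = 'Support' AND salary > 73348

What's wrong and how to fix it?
Bug: Without parentheses, AND is evaluated before OR, so the salary filter only applies to the 'Support' branch

Fix: Group the OR with parentheses (or use IN), then AND the threshold

Corrected query:
SELECT id, dept, salary FROM employees WHERE (dept = 'Sales' OR dept = 'Support') AND salary > 73348

Result:
id | dept    | salary
---+---------+-------
4  | Support | 126870
5  | Sales   | 175180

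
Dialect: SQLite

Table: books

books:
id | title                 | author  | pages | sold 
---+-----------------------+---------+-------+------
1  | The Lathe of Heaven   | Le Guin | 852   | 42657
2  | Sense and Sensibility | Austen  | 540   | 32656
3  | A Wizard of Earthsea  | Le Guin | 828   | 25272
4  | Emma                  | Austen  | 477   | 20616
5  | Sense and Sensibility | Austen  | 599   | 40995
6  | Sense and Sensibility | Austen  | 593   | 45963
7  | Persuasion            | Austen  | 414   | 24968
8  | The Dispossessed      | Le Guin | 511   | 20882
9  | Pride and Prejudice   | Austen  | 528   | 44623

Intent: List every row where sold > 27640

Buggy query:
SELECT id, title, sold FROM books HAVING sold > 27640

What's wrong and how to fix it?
Bug: HAVING filters the output of aggregation, but this query has no GROUP BY and no aggregate functions, so SQLite rejects it (HAVING clause on a non-aggregate query); the condition here is per row

Fix: Use WHERE for row-level filtering

Corrected query:
SELECT id, title, sold FROM books WHERE sold > 27640

Result:
id | title                 | sold 
---+-----------------------+------
1  | The Lathe of Heaven   | 42657
2  | Sense and Sensibility | 32656
5  | Sense and Sensibility | 40995
6  | Sense and Sensibility | 45963
9  | Pride and Prejudice   | 44623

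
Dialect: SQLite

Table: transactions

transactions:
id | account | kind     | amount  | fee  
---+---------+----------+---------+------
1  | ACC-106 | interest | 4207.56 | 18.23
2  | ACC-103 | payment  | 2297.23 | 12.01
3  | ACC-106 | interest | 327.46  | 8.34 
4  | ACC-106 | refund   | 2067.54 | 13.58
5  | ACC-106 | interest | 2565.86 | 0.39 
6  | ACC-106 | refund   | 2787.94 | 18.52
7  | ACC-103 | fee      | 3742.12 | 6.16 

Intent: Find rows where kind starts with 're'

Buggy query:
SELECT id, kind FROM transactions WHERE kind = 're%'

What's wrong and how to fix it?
Bug: Wildcards only work with LIKE; '=' treats '%' as a literal character

Fix: Replace '=' with LIKE so 're%' is treated as a pattern

Corrected query:
SELECT id, kind FROM transactions WHERE kind LIKE 're%'

Result:
id | kind  
---+-------
4  | refund
6  | refund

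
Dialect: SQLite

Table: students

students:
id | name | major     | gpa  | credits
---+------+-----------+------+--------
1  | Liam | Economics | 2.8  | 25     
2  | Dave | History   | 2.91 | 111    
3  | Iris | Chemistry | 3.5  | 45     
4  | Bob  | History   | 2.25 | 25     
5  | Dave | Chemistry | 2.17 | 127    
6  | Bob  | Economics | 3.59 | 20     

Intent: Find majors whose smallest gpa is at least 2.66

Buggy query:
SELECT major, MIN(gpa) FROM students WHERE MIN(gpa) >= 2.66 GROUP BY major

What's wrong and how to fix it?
Bug: Aggregates like MIN are computed per group after WHERE runs

Fix: Replace WHERE with HAVING after the GROUP BY

Corrected query:
SELECT major, MIN(gpa) FROM students GROUP BY major HAVING MIN(gpa) >= 2.66

Result:
major     | MIN(gpa)
----------+---------
Economics | 2.8     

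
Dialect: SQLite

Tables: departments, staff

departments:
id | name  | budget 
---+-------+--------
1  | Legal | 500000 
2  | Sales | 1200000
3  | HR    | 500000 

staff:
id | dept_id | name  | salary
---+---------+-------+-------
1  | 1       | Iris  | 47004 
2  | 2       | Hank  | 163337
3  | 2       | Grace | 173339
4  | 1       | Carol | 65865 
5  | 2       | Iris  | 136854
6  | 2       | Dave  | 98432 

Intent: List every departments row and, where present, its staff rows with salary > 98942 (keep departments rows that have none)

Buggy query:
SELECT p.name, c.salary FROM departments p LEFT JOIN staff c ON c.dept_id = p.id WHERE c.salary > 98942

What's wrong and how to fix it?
Bug: A WHERE condition on the right-hand table after LEFT JOIN drops unmatched parents

Fix: Move the right-table condition into the ON clause so unmatched parents are kept

Corrected query:
SELECT p.name, c.salary FROM departments p LEFT JOIN staff c ON c.dept_id = p.id AND c.salary > 98942

Result:
name  | salary
------+-------
Legal | NULL  
Sales | 136854
Sales | 163337
Sales | 173339
HR    | NULL  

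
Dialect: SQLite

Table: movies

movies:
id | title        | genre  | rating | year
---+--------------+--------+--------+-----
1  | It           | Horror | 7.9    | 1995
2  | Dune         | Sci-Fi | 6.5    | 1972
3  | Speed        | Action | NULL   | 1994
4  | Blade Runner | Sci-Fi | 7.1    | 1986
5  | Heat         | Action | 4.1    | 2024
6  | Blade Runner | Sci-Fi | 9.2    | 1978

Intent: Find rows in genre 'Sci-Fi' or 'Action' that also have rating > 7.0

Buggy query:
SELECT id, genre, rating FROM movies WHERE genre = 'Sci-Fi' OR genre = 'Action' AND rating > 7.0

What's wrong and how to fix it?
Bug: AND binds tighter than OR, so this parses as genre = 'Sci-Fi' OR (genre = 'Action' AND rating > 7.0)

Fix: Group the OR with parentheses (or use IN), then AND the threshold

Corrected query:
SELECT id, genre, rating FROM movies WHERE (genre = 'Sci-Fi' OR genre = 'Action') AND rating > 7.0

Result:
id | genre  | rating
---+--------+-------
4  | Sci-Fi | 7.1   
6  | Sci-Fi | 9.2   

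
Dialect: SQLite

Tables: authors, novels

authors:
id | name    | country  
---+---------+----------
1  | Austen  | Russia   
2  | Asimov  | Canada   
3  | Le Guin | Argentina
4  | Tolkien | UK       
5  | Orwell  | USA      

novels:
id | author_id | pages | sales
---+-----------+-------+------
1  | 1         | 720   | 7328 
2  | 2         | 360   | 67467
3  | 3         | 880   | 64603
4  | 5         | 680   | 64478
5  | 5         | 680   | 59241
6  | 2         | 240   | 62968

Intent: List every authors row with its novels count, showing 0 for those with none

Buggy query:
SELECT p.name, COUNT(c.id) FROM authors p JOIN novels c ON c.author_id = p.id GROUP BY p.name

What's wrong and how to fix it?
Bug: An inner join excludes parents with zero children

Fix: Use LEFT JOIN so parents without children still appear (COUNT(c.id) gives 0)

Corrected query:
SELECT p.name, COUNT(c.id) FROM authors p LEFT JOIN novels c ON c.author_id = p.id GROUP BY p.name

Result:
name    | COUNT(c.id)
--------+------------
Asimov  | 2          
Austen  | 1          
Le Guin | 1          
Orwell  | 2          
Tolkien | 0          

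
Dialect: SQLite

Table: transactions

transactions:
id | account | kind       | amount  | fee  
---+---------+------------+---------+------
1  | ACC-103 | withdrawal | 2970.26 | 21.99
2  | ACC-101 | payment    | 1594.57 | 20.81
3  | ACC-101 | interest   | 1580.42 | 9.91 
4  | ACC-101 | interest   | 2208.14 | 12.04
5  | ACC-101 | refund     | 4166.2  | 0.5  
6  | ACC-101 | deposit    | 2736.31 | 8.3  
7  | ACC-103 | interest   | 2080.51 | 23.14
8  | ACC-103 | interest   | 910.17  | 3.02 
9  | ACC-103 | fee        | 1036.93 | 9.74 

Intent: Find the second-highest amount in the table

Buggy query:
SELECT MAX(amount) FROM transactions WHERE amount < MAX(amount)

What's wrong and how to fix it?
Bug: MAX(amount) on the right of the comparison is an aggregate-in-WHERE error

Fix: Put the inner MAX in a scalar subquery

Corrected query:
SELECT MAX(amount) FROM transactions WHERE amount < (SELECT MAX(amount) FROM transactions)

Result:
MAX(amount)
-----------
2970.26    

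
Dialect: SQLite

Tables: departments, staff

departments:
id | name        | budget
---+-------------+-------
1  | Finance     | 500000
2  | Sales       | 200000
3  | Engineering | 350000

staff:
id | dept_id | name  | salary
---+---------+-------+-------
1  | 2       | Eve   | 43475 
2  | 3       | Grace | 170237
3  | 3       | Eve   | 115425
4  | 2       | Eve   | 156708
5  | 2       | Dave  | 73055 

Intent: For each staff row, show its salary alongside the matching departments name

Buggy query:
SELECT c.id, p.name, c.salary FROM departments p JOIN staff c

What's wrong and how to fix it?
Bug: JOIN with no ON clause produces a cartesian product; every staff row pairs with every departments row

Fix: Specify the join condition linking the foreign key to the parent id

Corrected query:
SELECT c.id, p.name, c.salary FROM departments p JOIN staff c ON c.dept_id = p.id

Result:
id | name        | salary
---+-------------+-------
1  | Sales       | 43475 
2  | Engineering | 170237
3  | Engineering | 115425
4  | Sales       | 156708
5  | Sales       | 73055 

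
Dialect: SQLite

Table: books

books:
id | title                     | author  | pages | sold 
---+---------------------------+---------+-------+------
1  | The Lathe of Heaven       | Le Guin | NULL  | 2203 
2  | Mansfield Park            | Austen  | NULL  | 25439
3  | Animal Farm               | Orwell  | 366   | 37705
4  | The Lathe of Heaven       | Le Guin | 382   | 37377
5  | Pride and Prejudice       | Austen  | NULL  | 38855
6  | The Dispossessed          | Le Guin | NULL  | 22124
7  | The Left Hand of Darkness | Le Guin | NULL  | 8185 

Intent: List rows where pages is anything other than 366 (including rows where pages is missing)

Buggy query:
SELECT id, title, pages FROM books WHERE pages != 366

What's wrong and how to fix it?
Bug: Inequality against NULL is unknown, not true; rows with NULL are dropped

Fix: Handle NULL separately with IS NULL alongside the inequality

Corrected query:
SELECT id, title, pages FROM books WHERE pages != 366 OR pages IS NULL

Result:
id | title                     | pages
---+---------------------------+------
1  | The Lathe of Heaven       | NULL 
2  | Mansfield Park            | NULL 
4  | The Lathe of Heaven       | 382  
5  | Pride and Prejudice       | NULL 
6  | The Dispossessed          | NULL 
7  | The Left Hand of Darkness | NULL 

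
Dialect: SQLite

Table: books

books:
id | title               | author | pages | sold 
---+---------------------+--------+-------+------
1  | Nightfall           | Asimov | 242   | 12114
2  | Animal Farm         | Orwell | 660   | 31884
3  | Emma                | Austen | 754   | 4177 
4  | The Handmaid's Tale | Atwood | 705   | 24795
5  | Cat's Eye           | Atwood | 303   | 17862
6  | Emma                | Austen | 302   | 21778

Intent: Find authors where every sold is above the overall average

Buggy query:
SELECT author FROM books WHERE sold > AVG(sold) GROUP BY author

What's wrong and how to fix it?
Bug: AVG() is an aggregate; it can't sit directly in WHERE

Fix: Use a subquery for AVG and a HAVING MIN(...) filter so the condition holds for every row in the group

Corrected query:
SELECT author FROM books GROUP BY author HAVING MIN(sold) > (SELECT AVG(sold) FROM books)

Result:
author
------
Orwell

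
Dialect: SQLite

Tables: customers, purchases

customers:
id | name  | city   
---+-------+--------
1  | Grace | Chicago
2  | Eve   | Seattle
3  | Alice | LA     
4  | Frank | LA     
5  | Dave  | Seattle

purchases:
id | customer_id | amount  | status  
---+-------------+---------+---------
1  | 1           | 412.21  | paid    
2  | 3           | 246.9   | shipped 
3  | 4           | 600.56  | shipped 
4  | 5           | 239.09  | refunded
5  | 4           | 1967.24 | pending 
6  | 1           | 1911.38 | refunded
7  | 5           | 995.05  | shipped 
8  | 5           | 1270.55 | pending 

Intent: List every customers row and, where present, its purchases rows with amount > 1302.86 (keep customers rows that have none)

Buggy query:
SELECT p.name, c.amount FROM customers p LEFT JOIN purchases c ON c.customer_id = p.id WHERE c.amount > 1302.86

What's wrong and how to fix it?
Bug: Filtering c.amount in WHERE discards the NULL rows produced by LEFT JOIN, turning it into an inner join

Fix: Move the right-table condition into the ON clause so unmatched parents are kept

Corrected query:
SELECT p.name, c.amount FROM customers p LEFT JOIN purchases c ON c.customer_id = p.id AND c.amount > 1302.86

Result:
name  | amount 
------+--------
Grace | 1911.38
Eve   | NULL   
Alice | NULL   
Frank | 1967.24
Dave  | NULL   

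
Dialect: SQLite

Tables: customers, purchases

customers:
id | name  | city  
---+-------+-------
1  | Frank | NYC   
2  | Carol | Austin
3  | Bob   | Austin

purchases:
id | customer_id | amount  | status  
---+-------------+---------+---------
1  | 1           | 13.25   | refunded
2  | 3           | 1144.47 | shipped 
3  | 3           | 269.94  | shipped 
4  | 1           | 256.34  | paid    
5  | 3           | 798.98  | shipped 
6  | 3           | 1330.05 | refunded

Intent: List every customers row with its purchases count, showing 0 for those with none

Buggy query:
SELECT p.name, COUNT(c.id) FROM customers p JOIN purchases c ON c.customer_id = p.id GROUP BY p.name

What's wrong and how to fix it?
Bug: INNER JOIN drops customers rows that have no matching purchases rows

Fix: Use LEFT JOIN so parents without children still appear (COUNT(c.id) gives 0)

Corrected query:
SELECT p.name, COUNT(c.id) FROM customers p LEFT JOIN purchases c ON c.customer_id = p.id GROUP BY p.name

Result:
name  | COUNT(c.id)
------+------------
Bob   | 4          
Carol | 0          
Frank | 2          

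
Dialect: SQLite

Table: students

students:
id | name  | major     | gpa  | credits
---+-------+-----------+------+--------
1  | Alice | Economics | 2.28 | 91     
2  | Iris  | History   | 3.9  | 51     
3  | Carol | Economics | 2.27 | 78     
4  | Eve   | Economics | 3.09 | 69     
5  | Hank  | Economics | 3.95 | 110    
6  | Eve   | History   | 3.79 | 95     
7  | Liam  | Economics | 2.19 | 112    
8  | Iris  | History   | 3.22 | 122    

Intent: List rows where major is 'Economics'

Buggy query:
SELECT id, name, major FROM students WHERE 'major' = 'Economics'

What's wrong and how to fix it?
Bug: Single quotes denote string literals in SQL; the column name is being compared as a constant string

Fix: Remove the quotes around the column name (or use double quotes for an identifier)

Corrected query:
SELECT id, name, major FROM students WHERE major = 'Economics'

Result:
id | name  | major    
---+-------+----------
1  | Alice | Economics
3  | Carol | Economics
4  | Eve   | Economics
5  | Hank  | Economics
7  | Liam  | Economics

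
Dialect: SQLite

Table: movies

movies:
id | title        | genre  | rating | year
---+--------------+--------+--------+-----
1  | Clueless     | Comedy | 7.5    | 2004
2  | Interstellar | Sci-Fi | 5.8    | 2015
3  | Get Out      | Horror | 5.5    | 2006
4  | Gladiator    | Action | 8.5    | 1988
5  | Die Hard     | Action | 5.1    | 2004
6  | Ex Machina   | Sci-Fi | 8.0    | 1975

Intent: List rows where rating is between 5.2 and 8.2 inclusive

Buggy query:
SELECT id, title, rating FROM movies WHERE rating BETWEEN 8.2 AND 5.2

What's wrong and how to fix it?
Bug: The bounds are reversed; BETWEEN a AND b requires a <= b to match anything

Fix: Write BETWEEN 5.2 AND 8.2

Corrected query:
SELECT id, title, rating FROM movies WHERE rating BETWEEN 5.2 AND 8.2

Result:
id | title        | rating
---+--------------+-------
1  | Clueless     | 7.5   
2  | Interstellar | 5.8   
3  | Get Out      | 5.5   
6  | Ex Machina   | 8     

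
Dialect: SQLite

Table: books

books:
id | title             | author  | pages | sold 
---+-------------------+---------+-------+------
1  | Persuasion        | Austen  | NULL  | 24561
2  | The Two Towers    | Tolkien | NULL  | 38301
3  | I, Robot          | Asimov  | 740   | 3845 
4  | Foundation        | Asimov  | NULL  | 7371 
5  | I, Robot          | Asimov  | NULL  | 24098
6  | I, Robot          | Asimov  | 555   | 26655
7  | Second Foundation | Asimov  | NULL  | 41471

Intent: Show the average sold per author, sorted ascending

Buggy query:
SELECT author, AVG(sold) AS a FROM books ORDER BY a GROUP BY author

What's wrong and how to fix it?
Bug: ORDER BY appears before GROUP BY; SQL clause order requires GROUP BY first

Fix: Move ORDER BY to the end, after GROUP BY

Corrected query:
SELECT author, AVG(sold) AS a FROM books GROUP BY author ORDER BY a

Result:
author  | a    
--------+------
Asimov  | 20688
Austen  | 24561
Tolkien | 38301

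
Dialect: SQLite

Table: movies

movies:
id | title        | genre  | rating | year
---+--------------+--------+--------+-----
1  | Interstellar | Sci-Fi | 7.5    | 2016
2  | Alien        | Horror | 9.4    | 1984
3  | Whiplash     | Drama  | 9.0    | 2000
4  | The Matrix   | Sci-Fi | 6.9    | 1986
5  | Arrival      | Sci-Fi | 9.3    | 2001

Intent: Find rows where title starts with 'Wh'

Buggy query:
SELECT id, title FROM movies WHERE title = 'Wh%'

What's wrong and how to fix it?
Bug: Wildcards only work with LIKE; '=' treats '%' as a literal character

Fix: Use LIKE for wildcard pattern matching

Corrected query:
SELECT id, title FROM movies WHERE title LIKE 'Wh%'

Result:
id | title   
---+---------
3  | Whiplash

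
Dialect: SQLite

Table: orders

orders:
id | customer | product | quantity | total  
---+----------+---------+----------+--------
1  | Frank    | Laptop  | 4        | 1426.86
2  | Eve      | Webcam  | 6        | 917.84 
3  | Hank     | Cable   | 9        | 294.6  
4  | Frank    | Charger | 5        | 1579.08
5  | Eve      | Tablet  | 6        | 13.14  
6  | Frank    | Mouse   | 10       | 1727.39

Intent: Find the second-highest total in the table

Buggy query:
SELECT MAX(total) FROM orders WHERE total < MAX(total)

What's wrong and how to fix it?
Bug: MAX(total) on the right of the comparison is an aggregate-in-WHERE error

Fix: Compute the overall MAX in a subquery, then take MAX of rows below it

Corrected query:
SELECT MAX(total) FROM orders WHERE total < (SELECT MAX(total) FROM orders)

Result:
MAX(total)
----------
1579.08   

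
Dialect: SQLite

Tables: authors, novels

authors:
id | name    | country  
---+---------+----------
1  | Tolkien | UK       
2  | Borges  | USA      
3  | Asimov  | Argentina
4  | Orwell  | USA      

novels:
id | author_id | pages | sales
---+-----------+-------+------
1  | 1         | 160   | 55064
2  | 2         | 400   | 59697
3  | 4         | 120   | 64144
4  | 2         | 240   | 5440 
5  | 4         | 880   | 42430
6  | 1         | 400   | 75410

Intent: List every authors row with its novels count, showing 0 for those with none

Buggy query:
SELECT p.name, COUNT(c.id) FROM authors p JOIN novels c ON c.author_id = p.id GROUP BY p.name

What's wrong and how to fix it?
Bug: INNER JOIN drops authors rows that have no matching novels rows

Fix: Use LEFT JOIN so parents without children still appear (COUNT(c.id) gives 0)

Corrected query:
SELECT p.name, COUNT(c.id) FROM authors p LEFT JOIN novels c ON c.author_id = p.id GROUP BY p.name

Result:
name    | COUNT(c.id)
--------+------------
Asimov  | 0          
Borges  | 2          
Orwell  | 2          
Tolkien | 2          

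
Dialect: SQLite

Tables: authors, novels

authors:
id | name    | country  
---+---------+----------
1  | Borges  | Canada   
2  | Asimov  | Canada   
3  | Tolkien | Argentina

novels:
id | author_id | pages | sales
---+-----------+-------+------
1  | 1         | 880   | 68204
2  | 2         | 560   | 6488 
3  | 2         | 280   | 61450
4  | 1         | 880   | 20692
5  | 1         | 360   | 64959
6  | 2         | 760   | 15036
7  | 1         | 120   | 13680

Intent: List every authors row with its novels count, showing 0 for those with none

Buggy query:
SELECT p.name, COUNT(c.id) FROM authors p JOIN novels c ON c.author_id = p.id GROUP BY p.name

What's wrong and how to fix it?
Bug: INNER JOIN drops authors rows that have no matching novels rows

Fix: Use LEFT JOIN so parents without children still appear (COUNT(c.id) gives 0)

Corrected query:
SELECT p.name, COUNT(c.id) FROM authors p LEFT JOIN novels c ON c.author_id = p.id GROUP BY p.name

Result:
name    | COUNT(c.id)
--------+------------
Asimov  | 3          
Borges  | 4          
Tolkien | 0          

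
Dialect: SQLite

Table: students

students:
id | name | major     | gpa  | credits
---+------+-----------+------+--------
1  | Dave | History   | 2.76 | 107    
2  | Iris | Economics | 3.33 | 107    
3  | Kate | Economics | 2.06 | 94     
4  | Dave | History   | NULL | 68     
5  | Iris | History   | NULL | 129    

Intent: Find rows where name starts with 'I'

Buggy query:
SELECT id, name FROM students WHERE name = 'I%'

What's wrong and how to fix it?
Bug: Wildcards only work with LIKE; '=' treats '%' as a literal character

Fix: Use LIKE for wildcard pattern matching

Corrected query:
SELECT id, name FROM students WHERE name LIKE 'I%'

Result:
id | name
---+-----
2  | Iris
5  | Iris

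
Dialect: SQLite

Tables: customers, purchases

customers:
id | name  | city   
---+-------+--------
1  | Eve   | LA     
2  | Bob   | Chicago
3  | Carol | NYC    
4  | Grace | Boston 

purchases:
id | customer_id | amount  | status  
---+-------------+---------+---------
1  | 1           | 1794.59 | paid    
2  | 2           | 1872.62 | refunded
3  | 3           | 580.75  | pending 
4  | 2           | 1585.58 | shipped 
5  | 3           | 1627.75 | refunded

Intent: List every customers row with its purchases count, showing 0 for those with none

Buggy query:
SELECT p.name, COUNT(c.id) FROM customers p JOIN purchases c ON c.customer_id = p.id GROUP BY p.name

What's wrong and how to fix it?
Bug: INNER JOIN drops customers rows that have no matching purchases rows

Fix: Use LEFT JOIN so parents without children still appear (COUNT(c.id) gives 0)

Corrected query:
SELECT p.name, COUNT(c.id) FROM customers p LEFT JOIN purchases c ON c.customer_id = p.id GROUP BY p.name

Result:
name  | COUNT(c.id)
------+------------
Bob   | 2          
Carol | 2          
Eve   | 1          
Grace | 0          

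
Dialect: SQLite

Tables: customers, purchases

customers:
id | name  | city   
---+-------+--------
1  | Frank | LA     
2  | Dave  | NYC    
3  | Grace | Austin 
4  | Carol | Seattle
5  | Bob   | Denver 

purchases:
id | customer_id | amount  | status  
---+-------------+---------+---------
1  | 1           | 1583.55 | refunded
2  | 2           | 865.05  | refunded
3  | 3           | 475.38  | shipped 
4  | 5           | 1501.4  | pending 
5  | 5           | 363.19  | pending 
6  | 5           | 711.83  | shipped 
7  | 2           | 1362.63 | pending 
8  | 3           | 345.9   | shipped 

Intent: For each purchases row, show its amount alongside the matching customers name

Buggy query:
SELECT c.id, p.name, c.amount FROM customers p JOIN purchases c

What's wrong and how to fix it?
Bug: Missing join condition: each purchases row is matched to all customers rows instead of just its own

Fix: Specify the join condition linking the foreign key to the parent id

Corrected query:
SELECT c.id, p.name, c.amount FROM customers p JOIN purchases c ON c.customer_id = p.id

Result:
id | name  | amount 
---+-------+--------
1  | Frank | 1583.55
2  | Dave  | 865.05 
3  | Grace | 475.38 
4  | Bob   | 1501.4 
5  | Bob   | 363.19 
6  | Bob   | 711.83 
7  | Dave  | 1362.63
8  | Grace | 345.9  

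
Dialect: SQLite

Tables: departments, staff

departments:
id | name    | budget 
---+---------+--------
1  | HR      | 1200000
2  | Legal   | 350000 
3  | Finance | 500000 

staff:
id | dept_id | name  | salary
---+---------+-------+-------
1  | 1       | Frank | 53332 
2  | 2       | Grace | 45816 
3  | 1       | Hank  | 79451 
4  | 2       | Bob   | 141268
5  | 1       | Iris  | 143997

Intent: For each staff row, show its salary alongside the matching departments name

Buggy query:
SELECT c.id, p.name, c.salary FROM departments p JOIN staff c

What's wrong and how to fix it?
Bug: Missing join condition: each staff row is matched to all departments rows instead of just its own

Fix: Specify the join condition linking the foreign key to the parent id

Corrected query:
SELECT c.id, p.name, c.salary FROM departments p JOIN staff c ON c.dept_id = p.id

Result:
id | name  | salary
---+-------+-------
1  | HR    | 53332 
2  | Legal | 45816 
3  | HR    | 79451 
4  | Legal | 141268
5  | HR    | 143997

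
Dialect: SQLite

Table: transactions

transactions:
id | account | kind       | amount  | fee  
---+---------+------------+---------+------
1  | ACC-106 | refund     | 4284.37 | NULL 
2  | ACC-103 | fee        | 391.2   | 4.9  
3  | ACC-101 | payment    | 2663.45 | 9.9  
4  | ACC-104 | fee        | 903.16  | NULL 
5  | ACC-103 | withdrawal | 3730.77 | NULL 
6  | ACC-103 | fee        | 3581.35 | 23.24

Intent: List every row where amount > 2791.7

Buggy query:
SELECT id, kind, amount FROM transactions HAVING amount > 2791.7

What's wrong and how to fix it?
Bug: This is a non-aggregate query (no GROUP BY, no aggregates), so in SQLite the HAVING clause is invalid here; a row-level condition belongs in WHERE

Fix: Replace HAVING with WHERE since the condition applies to individual rows

Corrected query:
SELECT id, kind, amount FROM transactions WHERE amount > 2791.7

Result:
id | kind       | amount 
---+------------+--------
1  | refund     | 4284.37
5  | withdrawal | 3730.77
6  | fee        | 3581.35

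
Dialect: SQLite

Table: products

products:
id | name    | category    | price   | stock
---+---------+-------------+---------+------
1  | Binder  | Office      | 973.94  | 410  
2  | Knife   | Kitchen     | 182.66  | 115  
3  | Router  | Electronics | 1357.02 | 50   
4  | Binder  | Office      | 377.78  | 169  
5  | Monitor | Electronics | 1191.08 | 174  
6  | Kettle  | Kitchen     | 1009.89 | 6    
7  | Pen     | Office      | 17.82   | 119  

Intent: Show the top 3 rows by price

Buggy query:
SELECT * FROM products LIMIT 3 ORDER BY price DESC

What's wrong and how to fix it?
Bug: ORDER BY cannot follow LIMIT; LIMIT is the final clause

Fix: Sort with ORDER BY, then apply LIMIT

Corrected query:
SELECT * FROM products ORDER BY price DESC LIMIT 3

Result:
id | name    | category    | price   | stock
---+---------+-------------+---------+------
3  | Router  | Electronics | 1357.02 | 50   
5  | Monitor | Electronics | 1191.08 | 174  
6  | Kettle  | Kitchen     | 1009.89 | 6    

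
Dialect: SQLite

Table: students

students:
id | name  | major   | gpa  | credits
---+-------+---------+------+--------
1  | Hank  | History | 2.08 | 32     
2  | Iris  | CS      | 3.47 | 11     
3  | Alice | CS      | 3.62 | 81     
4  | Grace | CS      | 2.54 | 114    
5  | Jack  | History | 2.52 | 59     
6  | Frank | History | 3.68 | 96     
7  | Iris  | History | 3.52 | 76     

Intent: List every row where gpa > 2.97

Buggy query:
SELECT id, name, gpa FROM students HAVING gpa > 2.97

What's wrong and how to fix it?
Bug: HAVING filters the output of aggregation, but this query has no GROUP BY and no aggregate functions, so SQLite rejects it (HAVING clause on a non-aggregate query); the condition here is per row

Fix: Replace HAVING with WHERE since the condition applies to individual rows

Corrected query:
SELECT id, name, gpa FROM students WHERE gpa > 2.97

Result:
id | name  | gpa 
---+-------+-----
2  | Iris  | 3.47
3  | Alice | 3.62
6  | Frank | 3.68
7  | Iris  | 3.52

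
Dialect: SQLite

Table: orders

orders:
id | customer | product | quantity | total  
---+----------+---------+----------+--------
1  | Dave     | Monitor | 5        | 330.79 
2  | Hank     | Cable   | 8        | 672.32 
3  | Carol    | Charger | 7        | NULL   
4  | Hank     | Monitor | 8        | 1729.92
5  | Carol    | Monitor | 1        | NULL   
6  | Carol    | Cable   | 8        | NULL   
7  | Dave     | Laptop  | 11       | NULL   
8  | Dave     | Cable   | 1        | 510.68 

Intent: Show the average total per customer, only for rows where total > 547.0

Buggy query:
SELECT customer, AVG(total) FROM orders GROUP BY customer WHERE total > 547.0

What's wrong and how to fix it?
Bug: WHERE cannot follow GROUP BY

Fix: Move the WHERE clause before GROUP BY

Corrected query:
SELECT customer, AVG(total) FROM orders WHERE total > 547.0 GROUP BY customer

Result:
customer | AVG(total)
---------+-----------
Hank     | 1201.12   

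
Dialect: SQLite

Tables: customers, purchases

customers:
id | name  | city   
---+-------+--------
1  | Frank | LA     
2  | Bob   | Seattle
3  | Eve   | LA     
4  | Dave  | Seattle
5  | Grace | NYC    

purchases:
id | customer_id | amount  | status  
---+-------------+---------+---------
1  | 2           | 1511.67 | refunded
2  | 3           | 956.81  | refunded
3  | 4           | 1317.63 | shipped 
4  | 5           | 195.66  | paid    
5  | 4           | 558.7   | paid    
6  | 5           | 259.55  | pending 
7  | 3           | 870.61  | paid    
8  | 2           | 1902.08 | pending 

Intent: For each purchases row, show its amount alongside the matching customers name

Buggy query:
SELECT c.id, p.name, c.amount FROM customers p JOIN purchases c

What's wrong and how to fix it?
Bug: JOIN with no ON clause produces a cartesian product; every purchases row pairs with every customers row

Fix: Specify the join condition linking the foreign key to the parent id

Corrected query:
SELECT c.id, p.name, c.amount FROM customers p JOIN purchases c ON c.customer_id = p.id

Result:
id | name  | amount 
---+-------+--------
1  | Bob   | 1511.67
2  | Eve   | 956.81 
3  | Dave  | 1317.63
4  | Grace | 195.66 
5  | Dave  | 558.7  
6  | Grace | 259.55 
7  | Eve   | 870.61 
8  | Bob   | 1902.08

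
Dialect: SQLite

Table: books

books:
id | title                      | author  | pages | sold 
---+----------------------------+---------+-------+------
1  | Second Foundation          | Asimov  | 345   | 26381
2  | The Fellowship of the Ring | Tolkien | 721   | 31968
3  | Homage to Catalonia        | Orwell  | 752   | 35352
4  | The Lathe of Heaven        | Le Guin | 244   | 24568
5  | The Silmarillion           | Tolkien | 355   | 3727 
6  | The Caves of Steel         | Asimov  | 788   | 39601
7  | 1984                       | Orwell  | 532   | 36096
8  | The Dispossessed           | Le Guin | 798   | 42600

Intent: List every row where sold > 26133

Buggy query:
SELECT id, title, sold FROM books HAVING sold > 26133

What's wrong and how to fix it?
Bug: This is a non-aggregate query (no GROUP BY, no aggregates), so in SQLite the HAVING clause is invalid here; a row-level condition belongs in WHERE

Fix: Replace HAVING with WHERE since the condition applies to individual rows

Corrected query:
SELECT id, title, sold FROM books WHERE sold > 26133

Result:
id | title                      | sold 
---+----------------------------+------
1  | Second Foundation          | 26381
2  | The Fellowship of the Ring | 31968
3  | Homage to Catalonia        | 35352
6  | The Caves of Steel         | 39601
7  | 1984                       | 36096
8  | The Dispossessed           | 42600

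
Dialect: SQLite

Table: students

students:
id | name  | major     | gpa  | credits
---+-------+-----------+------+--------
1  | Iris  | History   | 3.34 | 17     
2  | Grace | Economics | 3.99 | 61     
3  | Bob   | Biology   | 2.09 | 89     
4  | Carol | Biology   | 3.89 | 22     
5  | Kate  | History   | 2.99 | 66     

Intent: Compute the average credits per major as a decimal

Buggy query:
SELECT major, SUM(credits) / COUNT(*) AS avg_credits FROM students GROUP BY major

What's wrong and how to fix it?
Bug: Both operands are integers, so '/' performs integer division and truncates

Fix: Multiply by 1.0 (or CAST to REAL) to force floating-point division

Corrected query:
SELECT major, SUM(credits) * 1.0 / COUNT(*) AS avg_credits FROM students GROUP BY major

Result:
major     | avg_credits
----------+------------
Biology   | 55.5       
Economics | 61         
History   | 41.5       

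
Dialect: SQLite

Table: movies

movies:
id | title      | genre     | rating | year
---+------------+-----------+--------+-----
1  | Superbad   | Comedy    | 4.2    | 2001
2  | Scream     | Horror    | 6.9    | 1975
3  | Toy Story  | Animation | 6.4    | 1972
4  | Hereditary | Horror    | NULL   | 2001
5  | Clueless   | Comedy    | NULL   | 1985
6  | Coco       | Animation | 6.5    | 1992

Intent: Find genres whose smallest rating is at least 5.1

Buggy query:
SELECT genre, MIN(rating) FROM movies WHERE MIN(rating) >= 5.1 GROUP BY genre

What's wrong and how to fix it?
Bug: Aggregates like MIN are computed per group after WHERE runs

Fix: Replace WHERE with HAVING after the GROUP BY

Corrected query:
SELECT genre, MIN(rating) FROM movies GROUP BY genre HAVING MIN(rating) >= 5.1

Result:
genre     | MIN(rating)
----------+------------
Animation | 6.4        
Horror    | 6.9        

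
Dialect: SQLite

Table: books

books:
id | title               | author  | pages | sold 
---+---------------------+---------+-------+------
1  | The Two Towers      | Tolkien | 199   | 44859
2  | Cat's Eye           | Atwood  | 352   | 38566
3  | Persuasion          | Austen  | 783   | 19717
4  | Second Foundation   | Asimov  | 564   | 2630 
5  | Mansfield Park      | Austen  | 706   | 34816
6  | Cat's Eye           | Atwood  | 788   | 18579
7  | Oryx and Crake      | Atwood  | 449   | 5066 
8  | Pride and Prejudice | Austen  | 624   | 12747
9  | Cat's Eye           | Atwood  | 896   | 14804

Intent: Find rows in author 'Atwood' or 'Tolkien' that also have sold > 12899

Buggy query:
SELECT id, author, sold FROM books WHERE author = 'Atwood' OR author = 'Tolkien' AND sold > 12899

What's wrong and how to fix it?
Bug: Without parentheses, AND is evaluated before OR, so the sold filter only applies to the 'Tolkien' branch

Fix: Add parentheses around the OR so the AND applies to both alternatives

Corrected query:
SELECT id, author, sold FROM books WHERE (author = 'Atwood' OR author = 'Tolkien') AND sold > 12899

Result:
id | author  | sold 
---+---------+------
1  | Tolkien | 44859
2  | Atwood  | 38566
6  | Atwood  | 18579
9  | Atwood  | 14804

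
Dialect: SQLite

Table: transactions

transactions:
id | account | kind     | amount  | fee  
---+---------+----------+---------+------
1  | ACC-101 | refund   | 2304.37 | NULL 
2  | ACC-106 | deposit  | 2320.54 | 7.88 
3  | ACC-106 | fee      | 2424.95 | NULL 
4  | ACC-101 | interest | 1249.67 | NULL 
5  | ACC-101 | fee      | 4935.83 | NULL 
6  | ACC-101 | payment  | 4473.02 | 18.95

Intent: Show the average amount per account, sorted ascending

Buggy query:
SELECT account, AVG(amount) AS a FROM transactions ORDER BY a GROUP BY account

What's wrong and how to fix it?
Bug: ORDER BY appears before GROUP BY; SQL clause order requires GROUP BY first

Fix: Reorder: SELECT … FROM … GROUP BY … ORDER BY …

Corrected query:
SELECT account, AVG(amount) AS a FROM transactions GROUP BY account ORDER BY a

Result:
account | a        
--------+----------
ACC-106 | 2372.745 
ACC-101 | 3240.7225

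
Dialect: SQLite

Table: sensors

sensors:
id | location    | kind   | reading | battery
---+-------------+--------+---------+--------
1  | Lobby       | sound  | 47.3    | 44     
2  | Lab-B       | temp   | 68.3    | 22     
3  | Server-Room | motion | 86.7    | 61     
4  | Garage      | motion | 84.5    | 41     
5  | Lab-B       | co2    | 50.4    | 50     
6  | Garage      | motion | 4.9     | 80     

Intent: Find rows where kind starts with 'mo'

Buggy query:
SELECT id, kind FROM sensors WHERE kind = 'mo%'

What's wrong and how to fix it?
Bug: Wildcards only work with LIKE; '=' treats '%' as a literal character

Fix: Replace '=' with LIKE so 'mo%' is treated as a pattern

Corrected query:
SELECT id, kind FROM sensors WHERE kind LIKE 'mo%'

Result:
id | kind  
---+-------
3  | motion
4  | motion
6  | motion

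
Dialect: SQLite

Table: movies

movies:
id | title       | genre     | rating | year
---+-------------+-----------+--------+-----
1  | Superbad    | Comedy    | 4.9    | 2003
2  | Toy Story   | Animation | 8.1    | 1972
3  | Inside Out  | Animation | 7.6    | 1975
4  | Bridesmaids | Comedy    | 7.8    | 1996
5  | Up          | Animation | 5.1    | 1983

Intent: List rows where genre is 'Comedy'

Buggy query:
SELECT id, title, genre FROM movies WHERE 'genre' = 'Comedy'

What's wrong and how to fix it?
Bug: Single quotes denote string literals in SQL; the column name is being compared as a constant string

Fix: Remove the quotes around the column name (or use double quotes for an identifier)

Corrected query:
SELECT id, title, genre FROM movies WHERE genre = 'Comedy'

Result:
id | title       | genre 
---+-------------+-------
1  | Superbad    | Comedy
4  | Bridesmaids | Comedy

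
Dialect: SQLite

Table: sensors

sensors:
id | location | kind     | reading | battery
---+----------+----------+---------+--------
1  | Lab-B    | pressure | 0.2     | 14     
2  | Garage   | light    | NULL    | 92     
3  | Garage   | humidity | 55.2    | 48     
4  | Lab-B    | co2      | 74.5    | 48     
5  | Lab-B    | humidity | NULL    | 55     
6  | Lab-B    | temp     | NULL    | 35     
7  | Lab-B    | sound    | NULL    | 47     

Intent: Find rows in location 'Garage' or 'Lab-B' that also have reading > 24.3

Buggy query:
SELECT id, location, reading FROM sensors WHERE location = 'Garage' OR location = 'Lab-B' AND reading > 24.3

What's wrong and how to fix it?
Bug: AND binds tighter than OR, so this parses as location = 'Garage' OR (location = 'Lab-B' AND reading > 24.3)

Fix: Add parentheses around the OR so the AND applies to both alternatives

Corrected query:
SELECT id, location, reading FROM sensors WHERE (location = 'Garage' OR location = 'Lab-B') AND reading > 24.3

Result:
id | location | reading
---+----------+--------
3  | Garage   | 55.2   
4  | Lab-B    | 74.5   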